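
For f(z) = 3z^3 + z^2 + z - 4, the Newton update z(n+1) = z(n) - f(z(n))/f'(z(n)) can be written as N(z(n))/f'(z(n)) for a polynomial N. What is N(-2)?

f'(z) = 9z^2 + 2z + 1.
N(z) = z·f'(z) - f(z) = z·(9z^2 + 2z + 1) - (3z^3 + z^2 + z - 4) = 6z^3 + z^2 + 4.
N(-2) = -40.

-40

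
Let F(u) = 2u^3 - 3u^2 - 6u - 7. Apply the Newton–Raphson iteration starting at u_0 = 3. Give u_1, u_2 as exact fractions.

F'(u) = 6u^2 - 6u - 6.
F(3) = 2, F'(3) = 30, so u_1 = 3 - 2/30 = 44/15.
F(44/15) = 223/3375, F'(44/15) = 2102/75, so u_2 = (44/15) - (223/3375)/(2102/75) = 277241/94590.

u_1 = 44/15, u_2 = 277241/94590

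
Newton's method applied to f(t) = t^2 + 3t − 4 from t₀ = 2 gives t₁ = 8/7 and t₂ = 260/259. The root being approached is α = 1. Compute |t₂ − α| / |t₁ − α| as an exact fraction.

t₁ − α = 8/7 − 1 = 1/7, so |t₁ − α| = 1/7.
t₂ − α = 260/259 − 1 = 1/259, so |t₂ − α| = 1/259.
Ratio = (1/259) / (1/7) = 1/37.

1/37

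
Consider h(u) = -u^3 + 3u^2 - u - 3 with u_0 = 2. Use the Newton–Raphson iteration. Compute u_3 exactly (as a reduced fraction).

1

h'(u) = -3u^2 + 6u - 1.
h(2) = -1, h'(2) = -1, so u_1 = 2 - (-1)/(-1) = 1.
h(1) = -2, h'(1) = 2, so u_2 = 1 - (-2)/2 = 2.
h(2) = -1, h'(2) = -1, so u_3 = 2 - (-1)/(-1) = 1.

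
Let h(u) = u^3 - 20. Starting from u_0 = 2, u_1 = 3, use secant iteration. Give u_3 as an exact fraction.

23270/8599

h(2) = -12, h(3) = 7. u_2 = 3 - 7·(3 - 2)/(7 - (-12)) = 50/19.
h(3) = 7, h(50/19) = -12180/6859. u_3 = (50/19) - (-12180/6859)·((50/19) - 3)/((-12180/6859) - 7) = 23270/8599.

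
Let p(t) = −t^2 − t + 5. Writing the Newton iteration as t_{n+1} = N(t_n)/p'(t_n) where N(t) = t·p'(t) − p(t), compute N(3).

p'(t) = −2t − 1.
N(t) = t·p'(t) − p(t) = t·(−2t − 1) − (−t^2 − t + 5) = −t^2 − 5.
N(3) = −14.

−14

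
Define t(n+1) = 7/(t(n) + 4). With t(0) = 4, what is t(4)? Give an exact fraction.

t(1) = 7/(4 + 4) = 7/8.
t(2) = 7/(7/8 + 4) = 56/39.
t(3) = 7/(56/39 + 4) = 273/212.
t(4) = 7/(273/212 + 4) = 1484/1121.

1484/1121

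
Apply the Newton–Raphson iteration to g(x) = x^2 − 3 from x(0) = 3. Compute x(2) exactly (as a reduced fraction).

g'(x) = 2x.
g(3) = 6, g'(3) = 6, so x(1) = 3 − 6/6 = 2.
g(2) = 1, g'(2) = 4, so x(2) = 2 − 1/4 = 7/4.

7/4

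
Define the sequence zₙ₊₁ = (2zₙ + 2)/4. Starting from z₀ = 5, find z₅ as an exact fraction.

9/8

z₁ = (2·5 + 2)/4 = 3.
z₂ = (2·3 + 2)/4 = 2.
z₃ = (2·2 + 2)/4 = 3/2.
z₄ = (2·(3/2) + 2)/4 = 5/4.
z₅ = (2·(5/4) + 2)/4 = 9/8.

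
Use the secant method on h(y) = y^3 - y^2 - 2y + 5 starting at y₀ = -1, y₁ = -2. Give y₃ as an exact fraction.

h(-1) = 5, h(-2) = -3. y₂ = (-2) - (-3)·((-2) - (-1))/((-3) - 5) = -13/8.
h(-2) = -3, h(-13/8) = 675/512. y₃ = (-13/8) - (675/512)·((-13/8) - (-2))/((675/512) - (-3)) = -1282/737.

-1282/737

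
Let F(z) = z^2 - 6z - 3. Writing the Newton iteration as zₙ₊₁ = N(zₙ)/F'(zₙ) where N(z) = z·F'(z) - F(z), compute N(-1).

F'(z) = 2z - 6.
N(z) = z·F'(z) - F(z) = z·(2z - 6) - (z^2 - 6z - 3) = z^2 + 3.
N(-1) = 4.

4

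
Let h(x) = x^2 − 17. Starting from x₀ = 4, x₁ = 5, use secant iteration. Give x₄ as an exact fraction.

6263/1519

h(4) = −1, h(5) = 8. x₂ = 5 − 8·(5 − 4)/(8 − (−1)) = 37/9.
h(5) = 8, h(37/9) = −8/81. x₃ = (37/9) − (−8/81)·((37/9) − 5)/((−8/81) − 8) = 169/41.
h(37/9) = −8/81, h(169/41) = −16/1681. x₄ = (169/41) − (−16/1681)·((169/41) − (37/9))/((−16/1681) − (−8/81)) = 6263/1519.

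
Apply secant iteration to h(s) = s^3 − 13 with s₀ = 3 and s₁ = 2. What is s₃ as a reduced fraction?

11659/4927

h(3) = 14, h(2) = −5. s₂ = 2 − (−5)·(2 − 3)/((−5) − 14) = 43/19.
h(2) = −5, h(43/19) = −9660/6859. s₃ = (43/19) − (−9660/6859)·((43/19) − 2)/((−9660/6859) − (−5)) = 11659/4927.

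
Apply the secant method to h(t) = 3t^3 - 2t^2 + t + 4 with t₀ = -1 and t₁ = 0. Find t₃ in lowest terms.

-12/11

h(-1) = -2, h(0) = 4. t₂ = 0 - 4·(0 - (-1))/(4 - (-2)) = -2/3.
h(0) = 4, h(-2/3) = 14/9. t₃ = (-2/3) - (14/9)·((-2/3) - 0)/((14/9) - 4) = -12/11.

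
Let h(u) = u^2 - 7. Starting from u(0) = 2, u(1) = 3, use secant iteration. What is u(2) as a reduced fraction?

h(2) = -3, h(3) = 2. u(2) = 3 - 2·(3 - 2)/(2 - (-3)) = 13/5.

13/5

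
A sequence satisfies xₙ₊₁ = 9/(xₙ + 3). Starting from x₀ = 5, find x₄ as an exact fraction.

19/10

x₁ = 9/(5 + 3) = 9/8.
x₂ = 9/(9/8 + 3) = 24/11.
x₃ = 9/(24/11 + 3) = 33/19.
x₄ = 9/(33/19 + 3) = 19/10.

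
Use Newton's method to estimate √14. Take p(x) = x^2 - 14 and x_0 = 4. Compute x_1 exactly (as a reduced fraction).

15/4

p'(x) = 2x.
p(4) = 2, p'(4) = 8, so x_1 = 4 - 2/8 = 15/4.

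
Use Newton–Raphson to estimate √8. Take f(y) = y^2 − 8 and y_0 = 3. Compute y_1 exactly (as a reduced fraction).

17/6

f'(y) = 2y.
f(3) = 1, f'(3) = 6, so y_1 = 3 − 1/6 = 17/6.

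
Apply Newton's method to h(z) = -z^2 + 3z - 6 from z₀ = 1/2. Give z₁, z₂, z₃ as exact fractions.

h'(z) = -2z + 3.
h(1/2) = -19/4, h'(1/2) = 2, so z₁ = (1/2) - (-19/4)/2 = 23/8.
h(23/8) = -361/64, h'(23/8) = -11/4, so z₂ = (23/8) - (-361/64)/(-11/4) = 145/176.
h(145/176) = -130321/30976, h'(145/176) = 119/88, so z₃ = (145/176) - (-130321/30976)/(119/88) = 164831/41888.

z₁ = 23/8, z₂ = 145/176, z₃ = 164831/41888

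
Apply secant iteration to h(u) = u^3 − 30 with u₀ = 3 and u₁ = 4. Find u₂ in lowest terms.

114/37

h(3) = −3, h(4) = 34. u₂ = 4 − 34·(4 − 3)/(34 − (−3)) = 114/37.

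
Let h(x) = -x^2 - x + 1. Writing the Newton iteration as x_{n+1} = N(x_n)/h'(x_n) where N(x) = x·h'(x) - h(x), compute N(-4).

-17

h'(x) = -2x - 1.
N(x) = x·h'(x) - h(x) = x·(-2x - 1) - (-x^2 - x + 1) = -x^2 - 1.
N(-4) = -17.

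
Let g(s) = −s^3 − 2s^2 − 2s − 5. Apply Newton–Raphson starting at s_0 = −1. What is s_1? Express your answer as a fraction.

−5

g'(s) = −3s^2 − 4s − 2.
g(−1) = −4, g'(−1) = −1, so s_1 = (−1) − (−4)/(−1) = −5.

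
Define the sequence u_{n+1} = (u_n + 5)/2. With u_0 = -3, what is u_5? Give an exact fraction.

u_1 = ((-3) + 5)/2 = 1.
u_2 = (1 + 5)/2 = 3.
u_3 = (3 + 5)/2 = 4.
u_4 = (4 + 5)/2 = 9/2.
u_5 = ((9/2) + 5)/2 = 19/4.

19/4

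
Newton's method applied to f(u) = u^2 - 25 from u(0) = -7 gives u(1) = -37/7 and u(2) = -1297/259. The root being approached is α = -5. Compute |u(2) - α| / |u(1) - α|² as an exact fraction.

7/74

u(1) - α = -37/7 - (-5) = -37/7 + 5 = -2/7, so |u(1) - α| = 2/7.
u(2) - α = -1297/259 - (-5) = -1297/259 + 5 = -2/259, so |u(2) - α| = 2/259.
|u(1) - α|² = 4/49.
Ratio = (2/259) / (4/49) = 7/74.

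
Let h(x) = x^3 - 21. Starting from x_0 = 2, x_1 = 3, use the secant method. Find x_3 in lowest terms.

h(2) = -13, h(3) = 6. x_2 = 3 - 6·(3 - 2)/(6 - (-13)) = 51/19.
h(3) = 6, h(51/19) = -11388/6859. x_3 = (51/19) - (-11388/6859)·((51/19) - 3)/((-11388/6859) - 6) = 8035/2919.

8035/2919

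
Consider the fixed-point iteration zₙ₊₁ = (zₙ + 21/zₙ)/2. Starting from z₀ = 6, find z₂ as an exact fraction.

697/152

z₁ = (6 + 21/6)/2 = 19/4.
z₂ = (19/4 + 21/(19/4))/2 = 697/152.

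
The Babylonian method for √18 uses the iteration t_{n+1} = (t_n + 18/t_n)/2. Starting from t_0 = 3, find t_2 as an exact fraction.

17/4

t_1 = (3 + 18/3)/2 = 9/2.
t_2 = (9/2 + 18/(9/2))/2 = 17/4.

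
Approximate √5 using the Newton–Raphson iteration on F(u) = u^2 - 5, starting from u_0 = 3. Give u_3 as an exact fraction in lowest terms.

F'(u) = 2u.
F(3) = 4, F'(3) = 6, so u_1 = 3 - 4/6 = 7/3.
F(7/3) = 4/9, F'(7/3) = 14/3, so u_2 = (7/3) - (4/9)/(14/3) = 47/21.
F(47/21) = 4/441, F'(47/21) = 94/21, so u_3 = (47/21) - (4/441)/(94/21) = 2207/987.

2207/987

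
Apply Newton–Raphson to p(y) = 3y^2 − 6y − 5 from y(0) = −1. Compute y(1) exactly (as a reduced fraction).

−2/3

p'(y) = 6y − 6.
p(−1) = 4, p'(−1) = −12, so y(1) = (−1) − 4/(−12) = −2/3.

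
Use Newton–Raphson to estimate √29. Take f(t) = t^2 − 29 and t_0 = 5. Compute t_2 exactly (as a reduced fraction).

f'(t) = 2t.
f(5) = −4, f'(5) = 10, so t_1 = 5 − (−4)/10 = 27/5.
f(27/5) = 4/25, f'(27/5) = 54/5, so t_2 = (27/5) − (4/25)/(54/5) = 727/135.

727/135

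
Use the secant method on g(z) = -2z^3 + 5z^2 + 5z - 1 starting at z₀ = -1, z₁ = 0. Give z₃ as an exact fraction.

1/2

g(-1) = 1, g(0) = -1. z₂ = 0 - (-1)·(0 - (-1))/((-1) - 1) = -1/2.
g(0) = -1, g(-1/2) = -2. z₃ = (-1/2) - (-2)·((-1/2) - 0)/((-2) - (-1)) = 1/2.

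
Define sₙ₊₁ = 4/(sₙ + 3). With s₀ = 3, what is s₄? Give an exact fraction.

s₁ = 4/(3 + 3) = 2/3.
s₂ = 4/(2/3 + 3) = 12/11.
s₃ = 4/(12/11 + 3) = 44/45.
s₄ = 4/(44/45 + 3) = 180/179.

180/179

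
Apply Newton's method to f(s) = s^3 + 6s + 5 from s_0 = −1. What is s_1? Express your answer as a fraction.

f'(s) = 3s^2 + 6.
f(−1) = −2, f'(−1) = 9, so s_1 = (−1) − (−2)/9 = −7/9.

−7/9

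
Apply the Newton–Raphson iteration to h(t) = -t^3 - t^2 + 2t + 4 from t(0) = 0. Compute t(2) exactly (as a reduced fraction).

h'(t) = -3t^2 - 2t + 2.
h(0) = 4, h'(0) = 2, so t(1) = 0 - 4/2 = -2.
h(-2) = 4, h'(-2) = -6, so t(2) = (-2) - 4/(-6) = -4/3.

-4/3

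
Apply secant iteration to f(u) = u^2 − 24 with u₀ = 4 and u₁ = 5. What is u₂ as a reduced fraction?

f(4) = −8, f(5) = 1. u₂ = 5 − 1·(5 − 4)/(1 − (−8)) = 44/9.

44/9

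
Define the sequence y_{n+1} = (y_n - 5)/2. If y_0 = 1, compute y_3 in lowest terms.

y_1 = (1 - 5)/2 = -2.
y_2 = ((-2) - 5)/2 = -7/2.
y_3 = ((-7/2) - 5)/2 = -17/4.

-17/4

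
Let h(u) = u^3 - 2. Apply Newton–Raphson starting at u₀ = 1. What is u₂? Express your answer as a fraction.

h'(u) = 3u^2.
h(1) = -1, h'(1) = 3, so u₁ = 1 - (-1)/3 = 4/3.
h(4/3) = 10/27, h'(4/3) = 16/3, so u₂ = (4/3) - (10/27)/(16/3) = 91/72.

91/72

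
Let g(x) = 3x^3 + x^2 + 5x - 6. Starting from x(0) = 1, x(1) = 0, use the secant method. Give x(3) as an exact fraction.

g(1) = 3, g(0) = -6. x(2) = 0 - (-6)·(0 - 1)/((-6) - 3) = 2/3.
g(0) = -6, g(2/3) = -4/3. x(3) = (2/3) - (-4/3)·((2/3) - 0)/((-4/3) - (-6)) = 6/7.

6/7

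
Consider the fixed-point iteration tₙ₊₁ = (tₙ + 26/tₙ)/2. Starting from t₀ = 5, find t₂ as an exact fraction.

5201/1020

t₁ = (5 + 26/5)/2 = 51/10.
t₂ = (51/10 + 26/(51/10))/2 = 5201/1020.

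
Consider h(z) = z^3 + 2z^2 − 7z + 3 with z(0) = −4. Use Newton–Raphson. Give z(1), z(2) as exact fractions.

z(1) = −99/25, z(2) = −1497423/378200

h'(z) = 3z^2 + 4z − 7.
h(−4) = −1, h'(−4) = 25, so z(1) = (−4) − (−1)/25 = −99/25.
h(−99/25) = −249/15625, h'(−99/25) = 15128/625, so z(2) = (−99/25) − (−249/15625)/(15128/625) = −1497423/378200.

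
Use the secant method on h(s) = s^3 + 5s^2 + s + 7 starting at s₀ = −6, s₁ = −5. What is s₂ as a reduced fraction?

−187/37

h(−6) = −35, h(−5) = 2. s₂ = (−5) − 2·((−5) − (−6))/(2 − (−35)) = −187/37.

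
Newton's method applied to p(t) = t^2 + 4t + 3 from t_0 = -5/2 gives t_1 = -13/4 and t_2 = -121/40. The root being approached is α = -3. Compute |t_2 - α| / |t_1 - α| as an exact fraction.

t_1 - α = -13/4 - (-3) = -13/4 + 3 = -1/4, so |t_1 - α| = 1/4.
t_2 - α = -121/40 - (-3) = -121/40 + 3 = -1/40, so |t_2 - α| = 1/40.
Ratio = (1/40) / (1/4) = 1/10.

1/10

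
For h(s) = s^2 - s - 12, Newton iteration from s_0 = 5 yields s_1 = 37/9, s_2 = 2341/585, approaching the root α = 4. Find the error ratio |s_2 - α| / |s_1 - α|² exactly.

s_1 - α = 37/9 - 4 = 1/9, so |s_1 - α| = 1/9.
s_2 - α = 2341/585 - 4 = 1/585, so |s_2 - α| = 1/585.
|s_1 - α|² = 1/81.
Ratio = (1/585) / (1/81) = 9/65.

9/65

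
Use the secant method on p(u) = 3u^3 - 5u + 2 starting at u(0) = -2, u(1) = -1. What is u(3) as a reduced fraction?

-167/103

p(-2) = -12, p(-1) = 4. u(2) = (-1) - 4·((-1) - (-2))/(4 - (-12)) = -5/4.
p(-1) = 4, p(-5/4) = 153/64. u(3) = (-5/4) - (153/64)·((-5/4) - (-1))/((153/64) - 4) = -167/103.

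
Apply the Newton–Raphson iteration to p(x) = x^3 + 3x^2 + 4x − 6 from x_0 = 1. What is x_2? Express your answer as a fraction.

20563/24661

p'(x) = 3x^2 + 6x + 4.
p(1) = 2, p'(1) = 13, so x_1 = 1 − 2/13 = 11/13.
p(11/13) = 304/2197, p'(11/13) = 1897/169, so x_2 = (11/13) − (304/2197)/(1897/169) = 20563/24661.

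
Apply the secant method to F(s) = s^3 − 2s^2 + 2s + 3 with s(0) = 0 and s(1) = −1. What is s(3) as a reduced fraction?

F(0) = 3, F(−1) = −2. s(2) = (−1) − (−2)·((−1) − 0)/((−2) − 3) = −3/5.
F(−1) = −2, F(−3/5) = 108/125. s(3) = (−3/5) − (108/125)·((−3/5) − (−1))/((108/125) − (−2)) = −129/179.

−129/179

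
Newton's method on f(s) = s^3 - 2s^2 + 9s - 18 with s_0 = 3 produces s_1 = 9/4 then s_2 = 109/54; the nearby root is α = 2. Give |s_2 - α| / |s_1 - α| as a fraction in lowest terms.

s_1 - α = 9/4 - 2 = 1/4, so |s_1 - α| = 1/4.
s_2 - α = 109/54 - 2 = 1/54, so |s_2 - α| = 1/54.
Ratio = (1/54) / (1/4) = 2/27.

2/27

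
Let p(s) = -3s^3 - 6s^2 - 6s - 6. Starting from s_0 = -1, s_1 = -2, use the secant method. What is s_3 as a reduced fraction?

-25/17

p(-1) = -3, p(-2) = 6. s_2 = (-2) - 6·((-2) - (-1))/(6 - (-3)) = -4/3.
p(-2) = 6, p(-4/3) = -14/9. s_3 = (-4/3) - (-14/9)·((-4/3) - (-2))/((-14/9) - 6) = -25/17.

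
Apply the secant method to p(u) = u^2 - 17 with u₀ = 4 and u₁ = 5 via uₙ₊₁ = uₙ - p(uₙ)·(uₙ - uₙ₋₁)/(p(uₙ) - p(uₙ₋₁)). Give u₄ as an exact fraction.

p(4) = -1, p(5) = 8. u₂ = 5 - 8·(5 - 4)/(8 - (-1)) = 37/9.
p(5) = 8, p(37/9) = -8/81. u₃ = (37/9) - (-8/81)·((37/9) - 5)/((-8/81) - 8) = 169/41.
p(37/9) = -8/81, p(169/41) = -16/1681. u₄ = (169/41) - (-16/1681)·((169/41) - (37/9))/((-16/1681) - (-8/81)) = 6263/1519.

6263/1519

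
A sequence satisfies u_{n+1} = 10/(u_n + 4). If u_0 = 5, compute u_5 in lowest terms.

u_1 = 10/(5 + 4) = 10/9.
u_2 = 10/(10/9 + 4) = 45/23.
u_3 = 10/(45/23 + 4) = 230/137.
u_4 = 10/(230/137 + 4) = 685/389.
u_5 = 10/(685/389 + 4) = 3890/2241.

3890/2241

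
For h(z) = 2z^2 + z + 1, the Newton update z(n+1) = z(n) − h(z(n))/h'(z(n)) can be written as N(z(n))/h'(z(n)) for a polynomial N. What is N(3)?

17

h'(z) = 4z + 1.
N(z) = z·h'(z) − h(z) = z·(4z + 1) − (2z^2 + z + 1) = 2z^2 − 1.
N(3) = 17.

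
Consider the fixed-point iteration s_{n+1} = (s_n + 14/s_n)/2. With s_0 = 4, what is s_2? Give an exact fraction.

s_1 = (4 + 14/4)/2 = 15/4.
s_2 = (15/4 + 14/(15/4))/2 = 449/120.

449/120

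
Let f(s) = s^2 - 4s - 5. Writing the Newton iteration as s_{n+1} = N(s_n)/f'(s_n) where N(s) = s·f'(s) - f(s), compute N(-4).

f'(s) = 2s - 4.
N(s) = s·f'(s) - f(s) = s·(2s - 4) - (s^2 - 4s - 5) = s^2 + 5.
N(-4) = 21.

21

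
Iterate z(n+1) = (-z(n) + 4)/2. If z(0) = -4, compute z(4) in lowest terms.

1

z(1) = (-(-4) + 4)/2 = 4.
z(2) = (-4 + 4)/2 = 0.
z(3) = (-0 + 4)/2 = 2.
z(4) = (-2 + 4)/2 = 1.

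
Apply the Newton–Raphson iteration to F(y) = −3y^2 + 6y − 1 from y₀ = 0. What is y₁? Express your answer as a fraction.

F'(y) = −6y + 6.
F(0) = −1, F'(0) = 6, so y₁ = 0 − (−1)/6 = 1/6.

1/6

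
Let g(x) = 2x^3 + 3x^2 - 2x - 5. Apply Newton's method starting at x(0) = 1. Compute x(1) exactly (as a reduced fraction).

g'(x) = 6x^2 + 6x - 2.
g(1) = -2, g'(1) = 10, so x(1) = 1 - (-2)/10 = 6/5.

6/5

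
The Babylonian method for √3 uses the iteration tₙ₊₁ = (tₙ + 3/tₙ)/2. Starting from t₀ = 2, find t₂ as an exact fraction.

97/56

t₁ = (2 + 3/2)/2 = 7/4.
t₂ = (7/4 + 3/(7/4))/2 = 97/56.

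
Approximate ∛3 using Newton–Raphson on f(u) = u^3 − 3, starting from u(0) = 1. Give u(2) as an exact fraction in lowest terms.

f'(u) = 3u^2.
f(1) = −2, f'(1) = 3, so u(1) = 1 − (−2)/3 = 5/3.
f(5/3) = 44/27, f'(5/3) = 25/3, so u(2) = (5/3) − (44/27)/(25/3) = 331/225.

331/225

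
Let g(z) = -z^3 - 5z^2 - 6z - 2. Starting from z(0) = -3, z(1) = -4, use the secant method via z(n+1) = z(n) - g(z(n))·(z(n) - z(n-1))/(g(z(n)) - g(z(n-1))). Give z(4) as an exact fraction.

-6930932/2025005

g(-3) = -2, g(-4) = 6. z(2) = (-4) - 6·((-4) - (-3))/(6 - (-2)) = -13/4.
g(-4) = 6, g(-13/4) = -63/64. z(3) = (-13/4) - (-63/64)·((-13/4) - (-4))/((-63/64) - 6) = -500/149.
g(-13/4) = -63/64, g(-500/149) = -1262898/3307949. z(4) = (-500/149) - (-1262898/3307949)·((-500/149) - (-13/4))/((-1262898/3307949) - (-63/64)) = -6930932/2025005.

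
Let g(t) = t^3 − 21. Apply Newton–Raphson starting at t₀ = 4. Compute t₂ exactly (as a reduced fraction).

g'(t) = 3t^2.
g(4) = 43, g'(4) = 48, so t₁ = 4 − 43/48 = 149/48.
g(149/48) = 985517/110592, g'(149/48) = 22201/768, so t₂ = (149/48) − (985517/110592)/(22201/768) = 4469165/1598472.

4469165/1598472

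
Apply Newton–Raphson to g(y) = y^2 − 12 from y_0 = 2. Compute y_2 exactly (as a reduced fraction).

7/2

g'(y) = 2y.
g(2) = −8, g'(2) = 4, so y_1 = 2 − (−8)/4 = 4.
g(4) = 4, g'(4) = 8, so y_2 = 4 − 4/8 = 7/2.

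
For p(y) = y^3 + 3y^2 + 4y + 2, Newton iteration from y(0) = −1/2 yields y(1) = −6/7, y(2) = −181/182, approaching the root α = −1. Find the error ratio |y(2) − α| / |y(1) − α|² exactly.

y(1) − α = −6/7 − (−1) = −6/7 + 1 = 1/7, so |y(1) − α| = 1/7.
y(2) − α = −181/182 − (−1) = −181/182 + 1 = 1/182, so |y(2) − α| = 1/182.
|y(1) − α|² = 1/49.
Ratio = (1/182) / (1/49) = 7/26.

7/26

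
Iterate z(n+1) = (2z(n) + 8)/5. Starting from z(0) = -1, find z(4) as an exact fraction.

z(1) = (2·(-1) + 8)/5 = 6/5.
z(2) = (2·(6/5) + 8)/5 = 52/25.
z(3) = (2·(52/25) + 8)/5 = 304/125.
z(4) = (2·(304/125) + 8)/5 = 1608/625.

1608/625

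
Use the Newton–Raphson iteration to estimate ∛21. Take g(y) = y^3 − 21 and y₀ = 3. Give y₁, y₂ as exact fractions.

g'(y) = 3y^2.
g(3) = 6, g'(3) = 27, so y₁ = 3 − 6/27 = 25/9.
g(25/9) = 316/729, g'(25/9) = 625/27, so y₂ = (25/9) − (316/729)/(625/27) = 46559/16875.

y₁ = 25/9, y₂ = 46559/16875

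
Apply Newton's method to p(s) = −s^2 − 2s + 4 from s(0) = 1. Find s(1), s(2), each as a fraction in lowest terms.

p'(s) = −2s − 2.
p(1) = 1, p'(1) = −4, so s(1) = 1 − 1/(−4) = 5/4.
p(5/4) = −1/16, p'(5/4) = −9/2, so s(2) = (5/4) − (−1/16)/(−9/2) = 89/72.

s(1) = 5/4, s(2) = 89/72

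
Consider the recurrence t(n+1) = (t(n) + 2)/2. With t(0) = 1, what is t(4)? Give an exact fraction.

t(1) = (1 + 2)/2 = 3/2.
t(2) = ((3/2) + 2)/2 = 7/4.
t(3) = ((7/4) + 2)/2 = 15/8.
t(4) = ((15/8) + 2)/2 = 31/16.

31/16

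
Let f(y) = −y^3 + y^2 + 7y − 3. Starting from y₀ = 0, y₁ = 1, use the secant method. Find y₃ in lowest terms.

f(0) = −3, f(1) = 4. y₂ = 1 − 4·(1 − 0)/(4 − (−3)) = 3/7.
f(1) = 4, f(3/7) = 36/343. y₃ = (3/7) − (36/343)·((3/7) − 1)/((36/343) − 4) = 69/167.

69/167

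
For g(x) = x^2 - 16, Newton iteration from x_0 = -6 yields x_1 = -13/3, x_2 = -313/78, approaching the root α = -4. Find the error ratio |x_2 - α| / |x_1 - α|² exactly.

x_1 - α = -13/3 - (-4) = -13/3 + 4 = -1/3, so |x_1 - α| = 1/3.
x_2 - α = -313/78 - (-4) = -313/78 + 4 = -1/78, so |x_2 - α| = 1/78.
|x_1 - α|² = 1/9.
Ratio = (1/78) / (1/9) = 3/26.

3/26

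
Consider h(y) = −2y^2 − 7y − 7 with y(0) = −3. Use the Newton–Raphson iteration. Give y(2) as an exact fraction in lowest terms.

−67/45

h'(y) = −4y − 7.
h(−3) = −4, h'(−3) = 5, so y(1) = (−3) − (−4)/5 = −11/5.
h(−11/5) = −32/25, h'(−11/5) = 9/5, so y(2) = (−11/5) − (−32/25)/(9/5) = −67/45.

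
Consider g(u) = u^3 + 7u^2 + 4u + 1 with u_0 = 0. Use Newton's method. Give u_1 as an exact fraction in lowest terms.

g'(u) = 3u^2 + 14u + 4.
g(0) = 1, g'(0) = 4, so u_1 = 0 − 1/4 = −1/4.

−1/4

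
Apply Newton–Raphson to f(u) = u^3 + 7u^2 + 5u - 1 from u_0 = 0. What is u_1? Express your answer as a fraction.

f'(u) = 3u^2 + 14u + 5.
f(0) = -1, f'(0) = 5, so u_1 = 0 - (-1)/5 = 1/5.

1/5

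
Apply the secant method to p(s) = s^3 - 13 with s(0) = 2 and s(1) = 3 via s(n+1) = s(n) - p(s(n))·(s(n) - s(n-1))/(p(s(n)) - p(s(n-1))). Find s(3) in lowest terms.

p(2) = -5, p(3) = 14. s(2) = 3 - 14·(3 - 2)/(14 - (-5)) = 43/19.
p(3) = 14, p(43/19) = -9660/6859. s(3) = (43/19) - (-9660/6859)·((43/19) - 3)/((-9660/6859) - 14) = 17593/7549.

17593/7549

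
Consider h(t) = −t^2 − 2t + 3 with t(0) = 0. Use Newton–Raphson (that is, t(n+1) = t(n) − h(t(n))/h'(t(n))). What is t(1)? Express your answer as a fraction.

3/2

h'(t) = −2t − 2.
h(0) = 3, h'(0) = −2, so t(1) = 0 − 3/(−2) = 3/2.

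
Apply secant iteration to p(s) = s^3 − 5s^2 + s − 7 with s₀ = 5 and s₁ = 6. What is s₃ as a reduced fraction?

37273/7353

p(5) = −2, p(6) = 35. s₂ = 6 − 35·(6 − 5)/(35 − (−2)) = 187/37.
p(6) = 35, p(187/37) = −28630/50653. s₃ = (187/37) − (−28630/50653)·((187/37) − 6)/((−28630/50653) − 35) = 37273/7353.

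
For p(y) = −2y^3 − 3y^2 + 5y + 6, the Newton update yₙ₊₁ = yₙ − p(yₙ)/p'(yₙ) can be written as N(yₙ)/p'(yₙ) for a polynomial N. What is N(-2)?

14

p'(y) = −6y^2 − 6y + 5.
N(y) = y·p'(y) − p(y) = y·(−6y^2 − 6y + 5) − (−2y^3 − 3y^2 + 5y + 6) = −4y^3 − 3y^2 − 6.
N(-2) = 14.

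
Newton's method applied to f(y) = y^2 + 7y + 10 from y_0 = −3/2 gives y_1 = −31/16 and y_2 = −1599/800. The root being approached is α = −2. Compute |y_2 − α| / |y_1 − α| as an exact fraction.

y_1 − α = −31/16 − (−2) = −31/16 + 2 = 1/16, so |y_1 − α| = 1/16.
y_2 − α = −1599/800 − (−2) = −1599/800 + 2 = 1/800, so |y_2 − α| = 1/800.
Ratio = (1/800) / (1/16) = 1/50.

1/50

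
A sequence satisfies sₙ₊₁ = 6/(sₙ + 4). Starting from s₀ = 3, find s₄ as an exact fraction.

267/229

s₁ = 6/(3 + 4) = 6/7.
s₂ = 6/(6/7 + 4) = 21/17.
s₃ = 6/(21/17 + 4) = 102/89.
s₄ = 6/(102/89 + 4) = 267/229.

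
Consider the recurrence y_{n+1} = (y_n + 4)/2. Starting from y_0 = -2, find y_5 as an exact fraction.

61/16

y_1 = ((-2) + 4)/2 = 1.
y_2 = (1 + 4)/2 = 5/2.
y_3 = ((5/2) + 4)/2 = 13/4.
y_4 = ((13/4) + 4)/2 = 29/8.
y_5 = ((29/8) + 4)/2 = 61/16.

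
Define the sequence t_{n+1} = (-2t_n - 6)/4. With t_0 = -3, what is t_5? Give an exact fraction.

t_1 = (-2·(-3) - 6)/4 = 0.
t_2 = (-2·0 - 6)/4 = -3/2.
t_3 = (-2·(-3/2) - 6)/4 = -3/4.
t_4 = (-2·(-3/4) - 6)/4 = -9/8.
t_5 = (-2·(-9/8) - 6)/4 = -15/16.

-15/16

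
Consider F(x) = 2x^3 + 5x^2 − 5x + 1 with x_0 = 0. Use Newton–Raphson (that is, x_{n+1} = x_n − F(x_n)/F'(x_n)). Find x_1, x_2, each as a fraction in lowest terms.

x_1 = 1/5, x_2 = 32/115

F'(x) = 6x^2 + 10x − 5.
F(0) = 1, F'(0) = −5, so x_1 = 0 − 1/(−5) = 1/5.
F(1/5) = 27/125, F'(1/5) = −69/25, so x_2 = (1/5) − (27/125)/(−69/25) = 32/115.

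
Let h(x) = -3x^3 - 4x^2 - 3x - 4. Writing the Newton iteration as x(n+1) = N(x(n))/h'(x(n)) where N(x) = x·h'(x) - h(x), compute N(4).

h'(x) = -9x^2 - 8x - 3.
N(x) = x·h'(x) - h(x) = x·(-9x^2 - 8x - 3) - (-3x^3 - 4x^2 - 3x - 4) = -6x^3 - 4x^2 + 4.
N(4) = -444.

-444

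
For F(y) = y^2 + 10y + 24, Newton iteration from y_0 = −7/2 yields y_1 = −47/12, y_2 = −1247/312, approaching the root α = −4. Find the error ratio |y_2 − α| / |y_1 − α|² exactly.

y_1 − α = −47/12 − (−4) = −47/12 + 4 = 1/12, so |y_1 − α| = 1/12.
y_2 − α = −1247/312 − (−4) = −1247/312 + 4 = 1/312, so |y_2 − α| = 1/312.
|y_1 − α|² = 1/144.
Ratio = (1/312) / (1/144) = 6/13.

6/13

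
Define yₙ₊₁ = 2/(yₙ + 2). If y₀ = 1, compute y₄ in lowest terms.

y₁ = 2/(1 + 2) = 2/3.
y₂ = 2/(2/3 + 2) = 3/4.
y₃ = 2/(3/4 + 2) = 8/11.
y₄ = 2/(8/11 + 2) = 11/15.

11/15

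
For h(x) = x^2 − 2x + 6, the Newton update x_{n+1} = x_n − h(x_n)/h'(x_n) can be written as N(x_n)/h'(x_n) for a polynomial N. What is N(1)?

h'(x) = 2x − 2.
N(x) = x·h'(x) − h(x) = x·(2x − 2) − (x^2 − 2x + 6) = x^2 − 6.
N(1) = −5.

−5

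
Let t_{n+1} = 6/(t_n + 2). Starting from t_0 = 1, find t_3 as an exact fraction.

12/7

t_1 = 6/(1 + 2) = 2.
t_2 = 6/(2 + 2) = 3/2.
t_3 = 6/(3/2 + 2) = 12/7.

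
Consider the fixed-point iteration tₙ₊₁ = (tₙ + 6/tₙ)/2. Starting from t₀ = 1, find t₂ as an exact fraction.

73/28

t₁ = (1 + 6/1)/2 = 7/2.
t₂ = (7/2 + 6/(7/2))/2 = 73/28.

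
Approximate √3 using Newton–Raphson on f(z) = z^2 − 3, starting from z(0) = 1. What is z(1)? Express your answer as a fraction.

f'(z) = 2z.
f(1) = −2, f'(1) = 2, so z(1) = 1 − (−2)/2 = 2.

2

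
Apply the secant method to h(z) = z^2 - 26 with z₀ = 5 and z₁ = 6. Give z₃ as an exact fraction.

311/61

h(5) = -1, h(6) = 10. z₂ = 6 - 10·(6 - 5)/(10 - (-1)) = 56/11.
h(6) = 10, h(56/11) = -10/121. z₃ = (56/11) - (-10/121)·((56/11) - 6)/((-10/121) - 10) = 311/61.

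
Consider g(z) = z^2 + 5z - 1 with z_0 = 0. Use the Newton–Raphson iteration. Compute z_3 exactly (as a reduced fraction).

18901/98145

g'(z) = 2z + 5.
g(0) = -1, g'(0) = 5, so z_1 = 0 - (-1)/5 = 1/5.
g(1/5) = 1/25, g'(1/5) = 27/5, so z_2 = (1/5) - (1/25)/(27/5) = 26/135.
g(26/135) = 1/18225, g'(26/135) = 727/135, so z_3 = (26/135) - (1/18225)/(727/135) = 18901/98145.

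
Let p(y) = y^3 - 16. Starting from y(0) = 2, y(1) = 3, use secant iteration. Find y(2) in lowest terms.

46/19

p(2) = -8, p(3) = 11. y(2) = 3 - 11·(3 - 2)/(11 - (-8)) = 46/19.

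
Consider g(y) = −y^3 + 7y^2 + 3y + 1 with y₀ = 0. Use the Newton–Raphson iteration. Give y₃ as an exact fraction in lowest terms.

g'(y) = −3y^2 + 14y + 3.
g(0) = 1, g'(0) = 3, so y₁ = 0 − 1/3 = −1/3.
g(−1/3) = 22/27, g'(−1/3) = −2, so y₂ = (−1/3) − (22/27)/(−2) = 2/27.
g(2/27) = 24805/19683, g'(2/27) = 977/243, so y₃ = (2/27) − (24805/19683)/(977/243) = −18943/79137.

−18943/79137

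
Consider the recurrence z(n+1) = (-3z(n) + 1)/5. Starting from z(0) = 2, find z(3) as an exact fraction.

z(1) = (-3·2 + 1)/5 = -1.
z(2) = (-3·(-1) + 1)/5 = 4/5.
z(3) = (-3·(4/5) + 1)/5 = -7/25.

-7/25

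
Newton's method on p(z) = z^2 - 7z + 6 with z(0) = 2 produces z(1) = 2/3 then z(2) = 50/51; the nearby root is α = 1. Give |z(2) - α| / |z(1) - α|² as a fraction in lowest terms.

3/17

z(1) - α = 2/3 - 1 = -1/3, so |z(1) - α| = 1/3.
z(2) - α = 50/51 - 1 = -1/51, so |z(2) - α| = 1/51.
|z(1) - α|² = 1/9.
Ratio = (1/51) / (1/9) = 3/17.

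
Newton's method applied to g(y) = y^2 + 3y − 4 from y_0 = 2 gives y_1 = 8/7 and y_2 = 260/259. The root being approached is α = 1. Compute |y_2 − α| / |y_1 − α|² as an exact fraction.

7/37

y_1 − α = 8/7 − 1 = 1/7, so |y_1 − α| = 1/7.
y_2 − α = 260/259 − 1 = 1/259, so |y_2 − α| = 1/259.
|y_1 − α|² = 1/49.
Ratio = (1/259) / (1/49) = 7/37.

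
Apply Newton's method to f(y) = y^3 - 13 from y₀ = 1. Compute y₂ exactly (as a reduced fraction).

263/75

f'(y) = 3y^2.
f(1) = -12, f'(1) = 3, so y₁ = 1 - (-12)/3 = 5.
f(5) = 112, f'(5) = 75, so y₂ = 5 - 112/75 = 263/75.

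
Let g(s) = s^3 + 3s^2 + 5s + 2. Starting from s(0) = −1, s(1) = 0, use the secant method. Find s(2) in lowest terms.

g(−1) = −1, g(0) = 2. s(2) = 0 − 2·(0 − (−1))/(2 − (−1)) = −2/3.

−2/3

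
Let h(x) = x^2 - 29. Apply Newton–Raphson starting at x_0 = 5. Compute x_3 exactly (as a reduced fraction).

528527/98145

h'(x) = 2x.
h(5) = -4, h'(5) = 10, so x_1 = 5 - (-4)/10 = 27/5.
h(27/5) = 4/25, h'(27/5) = 54/5, so x_2 = (27/5) - (4/25)/(54/5) = 727/135.
h(727/135) = 4/18225, h'(727/135) = 1454/135, so x_3 = (727/135) - (4/18225)/(1454/135) = 528527/98145.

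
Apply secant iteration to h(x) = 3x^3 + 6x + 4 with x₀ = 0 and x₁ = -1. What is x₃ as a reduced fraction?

h(0) = 4, h(-1) = -5. x₂ = (-1) - (-5)·((-1) - 0)/((-5) - 4) = -4/9.
h(-1) = -5, h(-4/9) = 260/243. x₃ = (-4/9) - (260/243)·((-4/9) - (-1))/((260/243) - (-5)) = -32/59.

-32/59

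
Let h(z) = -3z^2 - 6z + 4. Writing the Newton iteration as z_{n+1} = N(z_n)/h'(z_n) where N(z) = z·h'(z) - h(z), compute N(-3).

h'(z) = -6z - 6.
N(z) = z·h'(z) - h(z) = z·(-6z - 6) - (-3z^2 - 6z + 4) = -3z^2 - 4.
N(-3) = -31.

-31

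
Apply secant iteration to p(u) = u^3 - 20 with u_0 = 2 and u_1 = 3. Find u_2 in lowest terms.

p(2) = -12, p(3) = 7. u_2 = 3 - 7·(3 - 2)/(7 - (-12)) = 50/19.

50/19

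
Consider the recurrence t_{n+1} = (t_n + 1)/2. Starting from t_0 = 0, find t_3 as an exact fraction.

7/8

t_1 = (0 + 1)/2 = 1/2.
t_2 = ((1/2) + 1)/2 = 3/4.
t_3 = ((3/4) + 1)/2 = 7/8.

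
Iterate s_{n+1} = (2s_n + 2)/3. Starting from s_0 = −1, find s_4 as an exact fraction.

s_1 = (2·(−1) + 2)/3 = 0.
s_2 = (2·0 + 2)/3 = 2/3.
s_3 = (2·(2/3) + 2)/3 = 10/9.
s_4 = (2·(10/9) + 2)/3 = 38/27.

38/27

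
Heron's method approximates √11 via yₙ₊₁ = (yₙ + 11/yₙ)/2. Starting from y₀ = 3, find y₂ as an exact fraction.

y₁ = (3 + 11/3)/2 = 10/3.
y₂ = (10/3 + 11/(10/3))/2 = 199/60.

199/60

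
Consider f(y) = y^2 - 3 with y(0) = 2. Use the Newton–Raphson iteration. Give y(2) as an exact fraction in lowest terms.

f'(y) = 2y.
f(2) = 1, f'(2) = 4, so y(1) = 2 - 1/4 = 7/4.
f(7/4) = 1/16, f'(7/4) = 7/2, so y(2) = (7/4) - (1/16)/(7/2) = 97/56.

97/56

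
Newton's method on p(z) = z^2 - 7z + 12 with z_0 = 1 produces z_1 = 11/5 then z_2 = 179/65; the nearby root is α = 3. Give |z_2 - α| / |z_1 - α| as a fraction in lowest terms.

4/13

z_1 - α = 11/5 - 3 = -4/5, so |z_1 - α| = 4/5.
z_2 - α = 179/65 - 3 = -16/65, so |z_2 - α| = 16/65.
Ratio = (16/65) / (4/5) = 4/13.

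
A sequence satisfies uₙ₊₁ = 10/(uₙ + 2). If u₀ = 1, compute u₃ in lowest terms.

u₁ = 10/(1 + 2) = 10/3.
u₂ = 10/(10/3 + 2) = 15/8.
u₃ = 10/(15/8 + 2) = 80/31.

80/31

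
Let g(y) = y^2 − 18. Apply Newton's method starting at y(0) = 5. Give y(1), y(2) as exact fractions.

y(1) = 43/10, y(2) = 3649/860

g'(y) = 2y.
g(5) = 7, g'(5) = 10, so y(1) = 5 − 7/10 = 43/10.
g(43/10) = 49/100, g'(43/10) = 43/5, so y(2) = (43/10) − (49/100)/(43/5) = 3649/860.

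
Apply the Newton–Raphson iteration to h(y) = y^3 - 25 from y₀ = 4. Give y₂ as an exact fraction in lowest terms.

183851/62424

h'(y) = 3y^2.
h(4) = 39, h'(4) = 48, so y₁ = 4 - 39/48 = 51/16.
h(51/16) = 30251/4096, h'(51/16) = 7803/256, so y₂ = (51/16) - (30251/4096)/(7803/256) = 183851/62424.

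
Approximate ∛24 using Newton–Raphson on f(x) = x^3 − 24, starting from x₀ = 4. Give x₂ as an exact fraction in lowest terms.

9451/3249

f'(x) = 3x^2.
f(4) = 40, f'(4) = 48, so x₁ = 4 − 40/48 = 19/6.
f(19/6) = 1675/216, f'(19/6) = 361/12, so x₂ = (19/6) − (1675/216)/(361/12) = 9451/3249.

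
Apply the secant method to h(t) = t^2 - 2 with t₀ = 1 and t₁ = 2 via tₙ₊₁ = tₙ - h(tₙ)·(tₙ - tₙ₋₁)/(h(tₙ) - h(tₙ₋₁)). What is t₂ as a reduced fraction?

h(1) = -1, h(2) = 2. t₂ = 2 - 2·(2 - 1)/(2 - (-1)) = 4/3.

4/3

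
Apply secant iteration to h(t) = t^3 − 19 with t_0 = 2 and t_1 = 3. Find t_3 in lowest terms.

h(2) = −11, h(3) = 8. t_2 = 3 − 8·(3 − 2)/(8 − (−11)) = 49/19.
h(3) = 8, h(49/19) = −12672/6859. t_3 = (49/19) − (−12672/6859)·((49/19) − 3)/((−12672/6859) − 8) = 22441/8443.

22441/8443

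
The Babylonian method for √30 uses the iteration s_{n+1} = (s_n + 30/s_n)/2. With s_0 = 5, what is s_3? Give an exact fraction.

s_1 = (5 + 30/5)/2 = 11/2.
s_2 = (11/2 + 30/(11/2))/2 = 241/44.
s_3 = (241/44 + 30/(241/44))/2 = 116161/21208.

116161/21208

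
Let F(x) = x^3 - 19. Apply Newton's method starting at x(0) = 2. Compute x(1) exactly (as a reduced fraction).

F'(x) = 3x^2.
F(2) = -11, F'(2) = 12, so x(1) = 2 - (-11)/12 = 35/12.

35/12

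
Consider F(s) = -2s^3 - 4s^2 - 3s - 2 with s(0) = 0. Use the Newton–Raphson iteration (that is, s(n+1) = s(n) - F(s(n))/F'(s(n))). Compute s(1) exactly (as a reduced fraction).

F'(s) = -6s^2 - 8s - 3.
F(0) = -2, F'(0) = -3, so s(1) = 0 - (-2)/(-3) = -2/3.

-2/3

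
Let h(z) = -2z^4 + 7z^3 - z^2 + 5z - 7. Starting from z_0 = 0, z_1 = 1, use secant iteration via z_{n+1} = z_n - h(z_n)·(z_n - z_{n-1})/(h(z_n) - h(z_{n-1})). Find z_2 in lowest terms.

h(0) = -7, h(1) = 2. z_2 = 1 - 2·(1 - 0)/(2 - (-7)) = 7/9.

7/9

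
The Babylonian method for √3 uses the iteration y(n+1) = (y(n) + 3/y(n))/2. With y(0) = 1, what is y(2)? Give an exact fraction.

y(1) = (1 + 3/1)/2 = 2.
y(2) = (2 + 3/2)/2 = 7/4.

7/4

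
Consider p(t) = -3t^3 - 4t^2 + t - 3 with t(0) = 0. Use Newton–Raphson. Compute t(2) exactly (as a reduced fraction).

p'(t) = -9t^2 - 8t + 1.
p(0) = -3, p'(0) = 1, so t(1) = 0 - (-3)/1 = 3.
p(3) = -117, p'(3) = -104, so t(2) = 3 - (-117)/(-104) = 15/8.

15/8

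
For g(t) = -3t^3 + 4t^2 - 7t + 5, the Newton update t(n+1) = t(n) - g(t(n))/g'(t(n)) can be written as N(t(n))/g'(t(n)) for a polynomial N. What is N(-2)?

g'(t) = -9t^2 + 8t - 7.
N(t) = t·g'(t) - g(t) = t·(-9t^2 + 8t - 7) - (-3t^3 + 4t^2 - 7t + 5) = -6t^3 + 4t^2 - 5.
N(-2) = 59.

59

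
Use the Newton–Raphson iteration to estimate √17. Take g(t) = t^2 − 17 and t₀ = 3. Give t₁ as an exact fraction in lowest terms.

g'(t) = 2t.
g(3) = −8, g'(3) = 6, so t₁ = 3 − (−8)/6 = 13/3.

13/3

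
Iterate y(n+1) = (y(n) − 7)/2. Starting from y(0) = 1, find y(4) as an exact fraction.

−13/2

y(1) = (1 − 7)/2 = −3.
y(2) = ((−3) − 7)/2 = −5.
y(3) = ((−5) − 7)/2 = −6.
y(4) = ((−6) − 7)/2 = −13/2.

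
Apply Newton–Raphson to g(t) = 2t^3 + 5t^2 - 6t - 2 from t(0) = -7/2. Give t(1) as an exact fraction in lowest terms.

-433/130

g'(t) = 6t^2 + 10t - 6.
g(-7/2) = -11/2, g'(-7/2) = 65/2, so t(1) = (-7/2) - (-11/2)/(65/2) = -433/130.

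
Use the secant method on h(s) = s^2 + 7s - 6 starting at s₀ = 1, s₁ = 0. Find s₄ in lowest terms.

h(1) = 2, h(0) = -6. s₂ = 0 - (-6)·(0 - 1)/((-6) - 2) = 3/4.
h(0) = -6, h(3/4) = -3/16. s₃ = (3/4) - (-3/16)·((3/4) - 0)/((-3/16) - (-6)) = 24/31.
h(3/4) = -3/16, h(24/31) = 18/961. s₄ = (24/31) - (18/961)·((24/31) - (3/4))/((18/961) - (-3/16)) = 816/1057.

816/1057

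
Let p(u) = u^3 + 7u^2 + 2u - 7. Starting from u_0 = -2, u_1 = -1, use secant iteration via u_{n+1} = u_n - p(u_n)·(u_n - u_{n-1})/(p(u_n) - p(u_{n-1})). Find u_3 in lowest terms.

p(-2) = 9, p(-1) = -3. u_2 = (-1) - (-3)·((-1) - (-2))/((-3) - 9) = -5/4.
p(-1) = -3, p(-5/4) = -33/64. u_3 = (-5/4) - (-33/64)·((-5/4) - (-1))/((-33/64) - (-3)) = -69/53.

-69/53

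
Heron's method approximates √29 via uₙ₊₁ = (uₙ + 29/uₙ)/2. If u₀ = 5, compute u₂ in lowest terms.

u₁ = (5 + 29/5)/2 = 27/5.
u₂ = (27/5 + 29/(27/5))/2 = 727/135.

727/135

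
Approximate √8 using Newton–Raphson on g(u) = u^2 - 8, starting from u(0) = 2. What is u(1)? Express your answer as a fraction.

3

g'(u) = 2u.
g(2) = -4, g'(2) = 4, so u(1) = 2 - (-4)/4 = 3.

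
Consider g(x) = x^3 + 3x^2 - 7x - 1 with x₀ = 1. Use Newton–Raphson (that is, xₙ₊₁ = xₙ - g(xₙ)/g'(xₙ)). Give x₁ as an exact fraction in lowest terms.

3

g'(x) = 3x^2 + 6x - 7.
g(1) = -4, g'(1) = 2, so x₁ = 1 - (-4)/2 = 3.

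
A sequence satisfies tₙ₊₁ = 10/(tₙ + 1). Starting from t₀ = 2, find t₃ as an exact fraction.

t₁ = 10/(2 + 1) = 10/3.
t₂ = 10/(10/3 + 1) = 30/13.
t₃ = 10/(30/13 + 1) = 130/43.

130/43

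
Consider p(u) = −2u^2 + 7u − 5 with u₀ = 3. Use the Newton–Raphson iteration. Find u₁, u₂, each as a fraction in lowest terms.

p'(u) = −4u + 7.
p(3) = −2, p'(3) = −5, so u₁ = 3 − (−2)/(−5) = 13/5.
p(13/5) = −8/25, p'(13/5) = −17/5, so u₂ = (13/5) − (−8/25)/(−17/5) = 213/85.

u₁ = 13/5, u₂ = 213/85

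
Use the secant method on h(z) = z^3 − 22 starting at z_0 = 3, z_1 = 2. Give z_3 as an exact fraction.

h(3) = 5, h(2) = −14. z_2 = 2 − (−14)·(2 − 3)/((−14) − 5) = 52/19.
h(2) = −14, h(52/19) = −10290/6859. z_3 = (52/19) − (−10290/6859)·((52/19) − 2)/((−10290/6859) − (−14)) = 8651/3062.

8651/3062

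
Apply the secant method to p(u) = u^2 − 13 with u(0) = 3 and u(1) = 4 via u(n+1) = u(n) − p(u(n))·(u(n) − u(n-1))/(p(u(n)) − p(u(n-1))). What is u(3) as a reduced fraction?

191/53

p(3) = −4, p(4) = 3. u(2) = 4 − 3·(4 − 3)/(3 − (−4)) = 25/7.
p(4) = 3, p(25/7) = −12/49. u(3) = (25/7) − (−12/49)·((25/7) − 4)/((−12/49) − 3) = 191/53.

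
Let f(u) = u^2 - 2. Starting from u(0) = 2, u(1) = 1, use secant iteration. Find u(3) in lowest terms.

f(2) = 2, f(1) = -1. u(2) = 1 - (-1)·(1 - 2)/((-1) - 2) = 4/3.
f(1) = -1, f(4/3) = -2/9. u(3) = (4/3) - (-2/9)·((4/3) - 1)/((-2/9) - (-1)) = 10/7.

10/7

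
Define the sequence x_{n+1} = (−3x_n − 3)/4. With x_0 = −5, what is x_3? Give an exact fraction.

x_1 = (−3·(−5) − 3)/4 = 3.
x_2 = (−3·3 − 3)/4 = −3.
x_3 = (−3·(−3) − 3)/4 = 3/2.

3/2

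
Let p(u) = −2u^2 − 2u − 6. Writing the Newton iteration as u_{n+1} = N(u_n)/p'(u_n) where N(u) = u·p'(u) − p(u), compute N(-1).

4

p'(u) = −4u − 2.
N(u) = u·p'(u) − p(u) = u·(−4u − 2) − (−2u^2 − 2u − 6) = −2u^2 + 6.
N(-1) = 4.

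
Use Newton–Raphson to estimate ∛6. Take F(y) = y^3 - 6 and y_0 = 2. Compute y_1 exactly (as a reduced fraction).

F'(y) = 3y^2.
F(2) = 2, F'(2) = 12, so y_1 = 2 - 2/12 = 11/6.

11/6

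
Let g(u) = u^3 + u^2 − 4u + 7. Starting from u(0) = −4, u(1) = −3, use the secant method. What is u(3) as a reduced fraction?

g(−4) = −25, g(−3) = 1. u(2) = (−3) − 1·((−3) − (−4))/(1 − (−25)) = −79/26.
g(−3) = 1, g(−79/26) = 5875/17576. u(3) = (−79/26) − (5875/17576)·((−79/26) − (−3))/((5875/17576) − 1) = −35779/11701.

−35779/11701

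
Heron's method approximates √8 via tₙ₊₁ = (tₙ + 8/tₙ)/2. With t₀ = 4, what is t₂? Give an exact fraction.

17/6

t₁ = (4 + 8/4)/2 = 3.
t₂ = (3 + 8/3)/2 = 17/6.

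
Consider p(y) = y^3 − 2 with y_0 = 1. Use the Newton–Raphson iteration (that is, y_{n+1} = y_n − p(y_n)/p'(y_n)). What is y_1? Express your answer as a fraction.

4/3

p'(y) = 3y^2.
p(1) = −1, p'(1) = 3, so y_1 = 1 − (−1)/3 = 4/3.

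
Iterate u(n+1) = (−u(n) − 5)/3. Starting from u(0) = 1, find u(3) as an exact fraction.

−4/3

u(1) = (−1 − 5)/3 = −2.
u(2) = (−(−2) − 5)/3 = −1.
u(3) = (−(−1) − 5)/3 = −4/3.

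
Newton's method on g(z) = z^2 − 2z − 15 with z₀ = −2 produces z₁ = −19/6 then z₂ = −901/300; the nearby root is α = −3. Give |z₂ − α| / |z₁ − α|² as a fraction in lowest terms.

3/25

z₁ − α = −19/6 − (−3) = −19/6 + 3 = −1/6, so |z₁ − α| = 1/6.
z₂ − α = −901/300 − (−3) = −901/300 + 3 = −1/300, so |z₂ − α| = 1/300.
|z₁ − α|² = 1/36.
Ratio = (1/300) / (1/36) = 3/25.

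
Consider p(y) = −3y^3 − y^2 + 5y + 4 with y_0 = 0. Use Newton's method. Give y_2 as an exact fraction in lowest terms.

p'(y) = −9y^2 − 2y + 5.
p(0) = 4, p'(0) = 5, so y_1 = 0 − 4/5 = −4/5.
p(−4/5) = 112/125, p'(−4/5) = 21/25, so y_2 = (−4/5) − (112/125)/(21/25) = −28/15.

−28/15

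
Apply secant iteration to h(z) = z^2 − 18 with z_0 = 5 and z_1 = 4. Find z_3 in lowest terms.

157/37

h(5) = 7, h(4) = −2. z_2 = 4 − (−2)·(4 − 5)/((−2) − 7) = 38/9.
h(4) = −2, h(38/9) = −14/81. z_3 = (38/9) − (−14/81)·((38/9) − 4)/((−14/81) − (−2)) = 157/37.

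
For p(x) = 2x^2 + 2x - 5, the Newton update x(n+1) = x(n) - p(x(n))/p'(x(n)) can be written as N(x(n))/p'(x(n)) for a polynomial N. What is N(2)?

13

p'(x) = 4x + 2.
N(x) = x·p'(x) - p(x) = x·(4x + 2) - (2x^2 + 2x - 5) = 2x^2 + 5.
N(2) = 13.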